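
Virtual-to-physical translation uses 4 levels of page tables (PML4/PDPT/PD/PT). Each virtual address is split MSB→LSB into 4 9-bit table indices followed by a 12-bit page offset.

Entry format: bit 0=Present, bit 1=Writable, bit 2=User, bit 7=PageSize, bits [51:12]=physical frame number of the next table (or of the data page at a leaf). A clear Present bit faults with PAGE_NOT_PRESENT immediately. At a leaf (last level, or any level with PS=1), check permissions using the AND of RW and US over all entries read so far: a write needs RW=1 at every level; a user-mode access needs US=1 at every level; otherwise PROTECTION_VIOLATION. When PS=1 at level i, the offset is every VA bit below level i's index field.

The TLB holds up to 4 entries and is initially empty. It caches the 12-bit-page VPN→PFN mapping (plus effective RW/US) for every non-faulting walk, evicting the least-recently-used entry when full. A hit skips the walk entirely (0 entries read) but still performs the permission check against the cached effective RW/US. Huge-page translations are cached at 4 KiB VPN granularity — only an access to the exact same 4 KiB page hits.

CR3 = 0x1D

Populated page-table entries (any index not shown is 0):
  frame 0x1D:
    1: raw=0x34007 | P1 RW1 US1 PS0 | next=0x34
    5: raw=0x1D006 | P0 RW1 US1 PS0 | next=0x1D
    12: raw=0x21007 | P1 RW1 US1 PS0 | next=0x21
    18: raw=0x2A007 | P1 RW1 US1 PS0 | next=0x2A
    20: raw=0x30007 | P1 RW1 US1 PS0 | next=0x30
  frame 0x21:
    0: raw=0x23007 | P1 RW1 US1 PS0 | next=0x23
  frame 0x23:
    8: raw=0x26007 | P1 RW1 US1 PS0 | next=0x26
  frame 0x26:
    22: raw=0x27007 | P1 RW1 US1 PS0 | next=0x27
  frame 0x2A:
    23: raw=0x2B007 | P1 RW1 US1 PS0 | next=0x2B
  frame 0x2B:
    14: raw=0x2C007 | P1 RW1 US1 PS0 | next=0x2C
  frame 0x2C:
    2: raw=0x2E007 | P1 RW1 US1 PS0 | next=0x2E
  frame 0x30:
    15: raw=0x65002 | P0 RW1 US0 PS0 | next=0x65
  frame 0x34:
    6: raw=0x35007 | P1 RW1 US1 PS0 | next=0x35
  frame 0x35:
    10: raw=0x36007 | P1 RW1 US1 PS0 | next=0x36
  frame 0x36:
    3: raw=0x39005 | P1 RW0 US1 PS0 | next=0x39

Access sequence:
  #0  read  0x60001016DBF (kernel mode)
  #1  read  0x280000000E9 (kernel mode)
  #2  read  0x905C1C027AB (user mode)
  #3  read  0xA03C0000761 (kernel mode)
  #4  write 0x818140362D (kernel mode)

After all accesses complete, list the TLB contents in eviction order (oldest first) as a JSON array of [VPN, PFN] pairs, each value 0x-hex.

Trace:
#0 VA=0x60001016DBF (r,kernel):
  lvl0: tbl 0x1D, slot 12 ⇒ 0x21007 (P1/RW1/US1/PS0)
  lvl1: tbl 0x21, slot 0 ⇒ 0x23007 (P1/RW1/US1/PS0)
  lvl2: tbl 0x23, slot 8 ⇒ 0x26007 (P1/RW1/US1/PS0)
  lvl3: tbl 0x26, slot 22 ⇒ 0x27007 (P1/RW1/US1/PS0)
  ✓ 0x27DBF  — 4 lookups
#1 VA=0x280000000E9 (r,kernel):
  lvl0: tbl 0x1D, slot 5 ⇒ 0x1D006 (P0/RW1/US1/PS0)
  ⇒ fault: PAGE_NOT_PRESENT  — 1 lookups
#2 VA=0x905C1C027AB (r,user):
  lvl0: tbl 0x1D, slot 18 ⇒ 0x2A007 (P1/RW1/US1/PS0)
  lvl1: tbl 0x2A, slot 23 ⇒ 0x2B007 (P1/RW1/US1/PS0)
  lvl2: tbl 0x2B, slot 14 ⇒ 0x2C007 (P1/RW1/US1/PS0)
  lvl3: tbl 0x2C, slot 2 ⇒ 0x2E007 (P1/RW1/US1/PS0)
  ✓ 0x2E7AB  — 4 lookups
#3 VA=0xA03C0000761 (r,kernel):
  lvl0: tbl 0x1D, slot 20 ⇒ 0x30007 (P1/RW1/US1/PS0)
  lvl1: tbl 0x30, slot 15 ⇒ 0x65002 (P0/RW1/US0/PS0)
  ⇒ fault: PAGE_NOT_PRESENT  — 2 lookups
#4 VA=0x818140362D (w,kernel):
  lvl0: tbl 0x1D, slot 1 ⇒ 0x34007 (P1/RW1/US1/PS0)
  lvl1: tbl 0x34, slot 6 ⇒ 0x35007 (P1/RW1/US1/PS0)
  lvl2: tbl 0x35, slot 10 ⇒ 0x36007 (P1/RW1/US1/PS0)
  lvl3: tbl 0x36, slot 3 ⇒ 0x39005 (P1/RW0/US1/PS0)
  ⇒ fault: PROTECTION_VIOLATION  — 4 lookups

TLB: [["0x60001016", "0x27"], ["0x905C1C02", "0x2E"]]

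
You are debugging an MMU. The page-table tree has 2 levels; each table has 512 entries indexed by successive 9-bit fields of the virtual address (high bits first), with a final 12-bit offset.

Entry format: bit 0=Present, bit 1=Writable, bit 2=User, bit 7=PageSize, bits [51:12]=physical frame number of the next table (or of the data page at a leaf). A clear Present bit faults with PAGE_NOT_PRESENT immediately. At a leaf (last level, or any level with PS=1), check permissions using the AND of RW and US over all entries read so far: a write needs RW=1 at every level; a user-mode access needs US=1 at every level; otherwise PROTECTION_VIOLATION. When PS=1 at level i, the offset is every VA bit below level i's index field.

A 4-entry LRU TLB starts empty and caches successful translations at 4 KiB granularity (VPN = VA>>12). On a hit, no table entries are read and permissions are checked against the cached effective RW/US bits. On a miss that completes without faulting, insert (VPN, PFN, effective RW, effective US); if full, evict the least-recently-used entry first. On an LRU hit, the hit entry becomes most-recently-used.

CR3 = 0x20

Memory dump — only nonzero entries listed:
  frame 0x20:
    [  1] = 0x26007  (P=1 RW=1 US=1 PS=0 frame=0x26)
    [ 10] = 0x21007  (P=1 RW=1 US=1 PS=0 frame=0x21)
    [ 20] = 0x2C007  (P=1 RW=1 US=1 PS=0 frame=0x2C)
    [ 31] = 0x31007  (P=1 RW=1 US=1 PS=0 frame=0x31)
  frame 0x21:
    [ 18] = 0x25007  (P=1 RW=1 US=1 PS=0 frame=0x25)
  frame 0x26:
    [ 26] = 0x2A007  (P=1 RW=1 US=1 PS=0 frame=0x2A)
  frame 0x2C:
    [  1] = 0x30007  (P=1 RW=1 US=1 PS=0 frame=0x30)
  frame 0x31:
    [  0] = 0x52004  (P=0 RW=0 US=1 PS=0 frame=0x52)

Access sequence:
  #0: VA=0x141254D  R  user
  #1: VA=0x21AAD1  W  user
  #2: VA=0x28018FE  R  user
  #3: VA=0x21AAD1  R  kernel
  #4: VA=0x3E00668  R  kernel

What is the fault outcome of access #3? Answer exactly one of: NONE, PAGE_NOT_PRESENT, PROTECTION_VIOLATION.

Per-access translation:
#0 VA=0x141254D (r,user):
  L0 @0x20[10] → 0x21007  P=1,RW=1,US=1,PS=0
  L1 @0x21[18] → 0x25007  P=1,RW=1,US=1,PS=0
  → PA=0x2554D  (2 entries read)
#1 VA=0x21AAD1 (w,user):
  L0 @0x20[1] → 0x26007  P=1,RW=1,US=1,PS=0
  L1 @0x26[26] → 0x2A007  P=1,RW=1,US=1,PS=0
  → PA=0x2AAD1  (2 entries read)
#2 VA=0x28018FE (r,user):
  L0 @0x20[20] → 0x2C007  P=1,RW=1,US=1,PS=0
  L1 @0x2C[1] → 0x30007  P=1,RW=1,US=1,PS=0
  → PA=0x308FE  (2 entries read)
#3 VA=0x21AAD1 (r,kernel):
  TLB hit vpn=0x21A → PA=0x2AAD1
#4 VA=0x3E00668 (r,kernel):
  L0 @0x20[31] → 0x31007  P=1,RW=1,US=1,PS=0
  L1 @0x31[0] → 0x52004  P=0,RW=0,US=1,PS=0
  ✗ PAGE_NOT_PRESENT  [2 reads]

Access #3 fault: NONE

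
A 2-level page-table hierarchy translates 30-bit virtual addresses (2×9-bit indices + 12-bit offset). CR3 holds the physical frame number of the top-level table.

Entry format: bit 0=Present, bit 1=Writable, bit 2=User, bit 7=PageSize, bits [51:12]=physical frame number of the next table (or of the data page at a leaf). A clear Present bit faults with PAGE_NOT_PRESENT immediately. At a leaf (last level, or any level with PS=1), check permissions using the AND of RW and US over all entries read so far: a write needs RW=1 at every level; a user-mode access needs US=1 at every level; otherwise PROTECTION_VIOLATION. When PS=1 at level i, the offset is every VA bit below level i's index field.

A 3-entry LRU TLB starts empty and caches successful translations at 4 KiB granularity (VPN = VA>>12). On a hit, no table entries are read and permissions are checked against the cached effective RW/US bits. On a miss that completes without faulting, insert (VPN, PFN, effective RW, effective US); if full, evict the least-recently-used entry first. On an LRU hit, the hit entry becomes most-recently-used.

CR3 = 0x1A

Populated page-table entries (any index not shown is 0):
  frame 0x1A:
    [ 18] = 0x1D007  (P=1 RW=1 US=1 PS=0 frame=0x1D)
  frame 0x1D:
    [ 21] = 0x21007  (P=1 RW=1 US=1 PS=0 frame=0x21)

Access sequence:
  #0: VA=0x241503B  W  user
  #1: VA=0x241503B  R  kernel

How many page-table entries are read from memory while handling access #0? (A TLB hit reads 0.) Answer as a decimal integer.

Trace:
#0 VA=0x241503B (w,user):
  L0 @0x1A[18] → 0x1D007  P=1,RW=1,US=1,PS=0
  L1 @0x1D[21] → 0x21007  P=1,RW=1,US=1,PS=0
  ⇒ phys 0x2103B  [2 reads]
#1 VA=0x241503B (r,kernel):
  TLB hit vpn=0x2415 → PA=0x2103B

Entries read for #0: 2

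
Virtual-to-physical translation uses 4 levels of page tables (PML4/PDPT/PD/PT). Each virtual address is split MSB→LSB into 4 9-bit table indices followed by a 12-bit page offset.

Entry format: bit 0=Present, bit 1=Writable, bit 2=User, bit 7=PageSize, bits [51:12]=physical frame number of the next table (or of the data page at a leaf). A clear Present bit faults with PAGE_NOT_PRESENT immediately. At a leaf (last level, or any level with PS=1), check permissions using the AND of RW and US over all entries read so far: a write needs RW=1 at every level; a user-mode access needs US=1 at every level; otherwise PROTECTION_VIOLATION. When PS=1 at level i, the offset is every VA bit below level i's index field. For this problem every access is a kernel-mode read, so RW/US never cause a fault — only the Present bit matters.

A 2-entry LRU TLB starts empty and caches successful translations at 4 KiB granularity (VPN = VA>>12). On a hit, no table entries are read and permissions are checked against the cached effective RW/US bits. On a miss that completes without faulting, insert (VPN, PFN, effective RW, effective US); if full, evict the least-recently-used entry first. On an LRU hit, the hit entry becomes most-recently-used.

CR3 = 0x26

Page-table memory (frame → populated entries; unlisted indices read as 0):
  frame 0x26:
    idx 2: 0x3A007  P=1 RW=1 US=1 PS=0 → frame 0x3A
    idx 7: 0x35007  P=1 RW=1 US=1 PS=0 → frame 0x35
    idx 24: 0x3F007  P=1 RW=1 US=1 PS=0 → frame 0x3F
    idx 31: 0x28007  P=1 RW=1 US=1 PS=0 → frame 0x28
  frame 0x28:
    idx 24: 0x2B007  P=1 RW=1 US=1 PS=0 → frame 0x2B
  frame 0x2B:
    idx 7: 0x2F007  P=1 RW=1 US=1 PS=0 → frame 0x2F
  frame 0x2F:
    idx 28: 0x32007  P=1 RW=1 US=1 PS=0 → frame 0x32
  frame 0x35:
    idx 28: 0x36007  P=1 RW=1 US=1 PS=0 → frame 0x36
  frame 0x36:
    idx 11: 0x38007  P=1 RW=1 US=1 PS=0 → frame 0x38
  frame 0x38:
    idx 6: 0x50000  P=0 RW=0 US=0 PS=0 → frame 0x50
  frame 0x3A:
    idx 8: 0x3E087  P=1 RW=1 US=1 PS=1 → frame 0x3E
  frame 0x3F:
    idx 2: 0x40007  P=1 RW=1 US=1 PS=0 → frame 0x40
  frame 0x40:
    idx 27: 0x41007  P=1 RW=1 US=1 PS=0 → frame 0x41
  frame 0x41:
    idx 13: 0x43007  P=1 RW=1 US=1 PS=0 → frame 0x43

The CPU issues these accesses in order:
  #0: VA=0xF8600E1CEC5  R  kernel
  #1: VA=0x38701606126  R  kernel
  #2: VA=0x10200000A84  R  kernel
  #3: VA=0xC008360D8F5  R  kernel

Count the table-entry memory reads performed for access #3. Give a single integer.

Walk each access:
#0 VA=0xF8600E1CEC5 (r,kernel):
  lvl0: tbl 0x26, slot 31 ⇒ 0x28007 (P1/RW1/US1/PS0)
  lvl1: tbl 0x28, slot 24 ⇒ 0x2B007 (P1/RW1/US1/PS0)
  lvl2: tbl 0x2B, slot 7 ⇒ 0x2F007 (P1/RW1/US1/PS0)
  lvl3: tbl 0x2F, slot 28 ⇒ 0x32007 (P1/RW1/US1/PS0)
  → PA=0x32EC5  (4 entries read)
#1 VA=0x38701606126 (r,kernel):
  lvl0: tbl 0x26, slot 7 ⇒ 0x35007 (P1/RW1/US1/PS0)
  lvl1: tbl 0x35, slot 28 ⇒ 0x36007 (P1/RW1/US1/PS0)
  lvl2: tbl 0x36, slot 11 ⇒ 0x38007 (P1/RW1/US1/PS0)
  lvl3: tbl 0x38, slot 6 ⇒ 0x50000 (P0/RW0/US0/PS0)
  ✗ PAGE_NOT_PRESENT  [4 reads]
#2 VA=0x10200000A84 (r,kernel):
  lvl0: tbl 0x26, slot 2 ⇒ 0x3A007 (P1/RW1/US1/PS0)
  lvl1: tbl 0x3A, slot 8 ⇒ 0x3E087 (P1/RW1/US1/PS1)
  → PA=0x3EA84 (huge @L1)  (2 entries read)
#3 VA=0xC008360D8F5 (r,kernel):
  lvl0: tbl 0x26, slot 24 ⇒ 0x3F007 (P1/RW1/US1/PS0)
  lvl1: tbl 0x3F, slot 2 ⇒ 0x40007 (P1/RW1/US1/PS0)
  lvl2: tbl 0x40, slot 27 ⇒ 0x41007 (P1/RW1/US1/PS0)
  lvl3: tbl 0x41, slot 13 ⇒ 0x43007 (P1/RW1/US1/PS0)
  → PA=0x438F5  (4 entries read)

Entries read for #3: 4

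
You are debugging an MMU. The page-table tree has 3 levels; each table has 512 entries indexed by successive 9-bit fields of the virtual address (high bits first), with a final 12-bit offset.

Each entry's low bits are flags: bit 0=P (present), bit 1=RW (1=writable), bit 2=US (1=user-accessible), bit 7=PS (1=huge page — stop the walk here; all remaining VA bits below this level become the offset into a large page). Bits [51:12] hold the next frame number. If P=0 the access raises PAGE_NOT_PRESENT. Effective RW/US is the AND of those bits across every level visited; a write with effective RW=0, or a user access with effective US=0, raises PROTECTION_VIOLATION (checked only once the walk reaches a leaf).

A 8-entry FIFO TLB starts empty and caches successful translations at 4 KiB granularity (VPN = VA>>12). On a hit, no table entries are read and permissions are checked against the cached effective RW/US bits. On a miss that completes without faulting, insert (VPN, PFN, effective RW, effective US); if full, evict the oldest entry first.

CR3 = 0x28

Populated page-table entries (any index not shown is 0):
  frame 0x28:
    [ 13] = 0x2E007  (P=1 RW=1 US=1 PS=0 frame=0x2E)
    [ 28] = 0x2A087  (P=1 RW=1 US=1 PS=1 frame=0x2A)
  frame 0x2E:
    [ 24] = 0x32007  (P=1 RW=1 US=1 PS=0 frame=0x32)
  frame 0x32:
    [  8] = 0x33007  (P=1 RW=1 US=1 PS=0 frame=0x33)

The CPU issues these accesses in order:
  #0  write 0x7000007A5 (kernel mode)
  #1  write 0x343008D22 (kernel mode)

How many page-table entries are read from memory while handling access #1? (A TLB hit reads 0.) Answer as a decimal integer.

Per-access translation:
#0 VA=0x7000007A5 (w,kernel):
  [0] read 0x28 idx=28: raw=0x2A087 flags P=1 W=1 U=1 S=1
  → PA=0x2A7A5 (huge @L0)  (1 entries read)
#1 VA=0x343008D22 (w,kernel):
  [0] read 0x28 idx=13: raw=0x2E007 flags P=1 W=1 U=1 S=0
  [1] read 0x2E idx=24: raw=0x32007 flags P=1 W=1 U=1 S=0
  [2] read 0x32 idx=8: raw=0x33007 flags P=1 W=1 U=1 S=0
  → PA=0x33D22  (3 entries read)

Entries read for #1: 3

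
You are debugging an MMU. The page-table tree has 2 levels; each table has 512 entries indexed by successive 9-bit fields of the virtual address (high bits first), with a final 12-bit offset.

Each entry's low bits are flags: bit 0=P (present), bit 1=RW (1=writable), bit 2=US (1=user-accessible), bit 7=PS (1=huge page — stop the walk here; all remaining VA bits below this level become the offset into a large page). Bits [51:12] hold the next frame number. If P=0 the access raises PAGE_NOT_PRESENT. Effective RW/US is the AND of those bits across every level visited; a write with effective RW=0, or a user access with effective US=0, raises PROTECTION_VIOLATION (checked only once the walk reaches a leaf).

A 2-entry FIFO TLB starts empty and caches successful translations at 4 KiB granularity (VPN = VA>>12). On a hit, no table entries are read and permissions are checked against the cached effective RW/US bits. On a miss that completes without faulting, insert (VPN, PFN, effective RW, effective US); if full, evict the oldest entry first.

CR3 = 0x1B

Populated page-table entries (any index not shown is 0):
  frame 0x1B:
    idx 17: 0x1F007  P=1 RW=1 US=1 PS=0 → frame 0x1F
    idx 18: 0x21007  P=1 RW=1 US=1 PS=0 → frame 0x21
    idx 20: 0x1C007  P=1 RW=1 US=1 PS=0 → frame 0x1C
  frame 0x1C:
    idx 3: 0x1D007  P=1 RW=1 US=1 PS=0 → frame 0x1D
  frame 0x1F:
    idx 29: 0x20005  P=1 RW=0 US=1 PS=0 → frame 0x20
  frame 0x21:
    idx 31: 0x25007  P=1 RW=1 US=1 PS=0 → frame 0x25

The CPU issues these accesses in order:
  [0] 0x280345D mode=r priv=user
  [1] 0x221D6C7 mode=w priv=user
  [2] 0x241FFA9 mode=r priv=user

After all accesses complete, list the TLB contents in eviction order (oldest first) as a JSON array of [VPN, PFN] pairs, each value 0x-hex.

Trace:
#0 VA=0x280345D (r,user):
  L0: frame=0x1B idx=20 entry=0x1C007 [P=1 RW=1 US=1 PS=0]
  L1: frame=0x1C idx=3 entry=0x1D007 [P=1 RW=1 US=1 PS=0]
  ✓ 0x1D45D  — 2 lookups
#1 VA=0x221D6C7 (w,user):
  L0: frame=0x1B idx=17 entry=0x1F007 [P=1 RW=1 US=1 PS=0]
  L1: frame=0x1F idx=29 entry=0x20005 [P=1 RW=0 US=1 PS=0]
  ⇒ fault: PROTECTION_VIOLATION  — 2 lookups
#2 VA=0x241FFA9 (r,user):
  L0: frame=0x1B idx=18 entry=0x21007 [P=1 RW=1 US=1 PS=0]
  L1: frame=0x21 idx=31 entry=0x25007 [P=1 RW=1 US=1 PS=0]
  ✓ 0x25FA9  — 2 lookups

TLB: [["0x2803", "0x1D"], ["0x241F", "0x25"]]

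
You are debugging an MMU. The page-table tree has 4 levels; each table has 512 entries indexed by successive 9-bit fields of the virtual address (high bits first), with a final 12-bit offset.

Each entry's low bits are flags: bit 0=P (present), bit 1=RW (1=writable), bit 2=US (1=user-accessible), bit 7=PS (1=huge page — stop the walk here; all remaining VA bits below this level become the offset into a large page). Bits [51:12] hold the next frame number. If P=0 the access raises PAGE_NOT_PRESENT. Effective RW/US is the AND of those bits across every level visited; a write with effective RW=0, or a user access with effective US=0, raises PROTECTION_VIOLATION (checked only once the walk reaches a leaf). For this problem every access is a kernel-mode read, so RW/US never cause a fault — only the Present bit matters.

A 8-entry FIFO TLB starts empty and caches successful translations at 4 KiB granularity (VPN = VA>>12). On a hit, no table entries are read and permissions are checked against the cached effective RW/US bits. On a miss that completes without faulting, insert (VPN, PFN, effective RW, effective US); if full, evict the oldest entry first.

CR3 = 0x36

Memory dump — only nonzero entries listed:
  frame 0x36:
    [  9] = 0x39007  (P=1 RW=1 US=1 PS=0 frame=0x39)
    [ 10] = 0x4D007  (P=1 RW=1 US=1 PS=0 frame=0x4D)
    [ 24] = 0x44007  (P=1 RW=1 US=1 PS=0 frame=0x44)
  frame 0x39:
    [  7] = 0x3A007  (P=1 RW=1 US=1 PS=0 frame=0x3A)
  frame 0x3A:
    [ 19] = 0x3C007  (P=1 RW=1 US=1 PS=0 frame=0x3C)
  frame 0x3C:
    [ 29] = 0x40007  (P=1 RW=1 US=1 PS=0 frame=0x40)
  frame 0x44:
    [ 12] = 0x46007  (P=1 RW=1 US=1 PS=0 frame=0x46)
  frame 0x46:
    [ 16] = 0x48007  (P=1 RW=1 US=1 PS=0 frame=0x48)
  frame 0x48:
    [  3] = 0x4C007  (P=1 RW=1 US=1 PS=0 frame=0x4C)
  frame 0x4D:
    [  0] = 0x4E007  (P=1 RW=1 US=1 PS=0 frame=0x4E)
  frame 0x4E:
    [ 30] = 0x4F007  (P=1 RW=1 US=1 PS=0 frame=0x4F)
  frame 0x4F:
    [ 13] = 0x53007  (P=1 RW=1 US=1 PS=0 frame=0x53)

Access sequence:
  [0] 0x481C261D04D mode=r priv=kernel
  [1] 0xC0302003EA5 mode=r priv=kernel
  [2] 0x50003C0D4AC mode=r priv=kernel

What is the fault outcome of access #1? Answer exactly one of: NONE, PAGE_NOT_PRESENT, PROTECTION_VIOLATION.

Trace:
#0 VA=0x481C261D04D (r,kernel):
  L0 @0x36[9] → 0x39007  P=1,RW=1,US=1,PS=0
  L1 @0x39[7] → 0x3A007  P=1,RW=1,US=1,PS=0
  L2 @0x3A[19] → 0x3C007  P=1,RW=1,US=1,PS=0
  L3 @0x3C[29] → 0x40007  P=1,RW=1,US=1,PS=0
  → PA=0x4004D  (4 entries read)
#1 VA=0xC0302003EA5 (r,kernel):
  L0 @0x36[24] → 0x44007  P=1,RW=1,US=1,PS=0
  L1 @0x44[12] → 0x46007  P=1,RW=1,US=1,PS=0
  L2 @0x46[16] → 0x48007  P=1,RW=1,US=1,PS=0
  L3 @0x48[3] → 0x4C007  P=1,RW=1,US=1,PS=0
  → PA=0x4CEA5  (4 entries read)
#2 VA=0x50003C0D4AC (r,kernel):
  L0 @0x36[10] → 0x4D007  P=1,RW=1,US=1,PS=0
  L1 @0x4D[0] → 0x4E007  P=1,RW=1,US=1,PS=0
  L2 @0x4E[30] → 0x4F007  P=1,RW=1,US=1,PS=0
  L3 @0x4F[13] → 0x53007  P=1,RW=1,US=1,PS=0
  → PA=0x534AC  (4 entries read)

Access #1 fault: NONE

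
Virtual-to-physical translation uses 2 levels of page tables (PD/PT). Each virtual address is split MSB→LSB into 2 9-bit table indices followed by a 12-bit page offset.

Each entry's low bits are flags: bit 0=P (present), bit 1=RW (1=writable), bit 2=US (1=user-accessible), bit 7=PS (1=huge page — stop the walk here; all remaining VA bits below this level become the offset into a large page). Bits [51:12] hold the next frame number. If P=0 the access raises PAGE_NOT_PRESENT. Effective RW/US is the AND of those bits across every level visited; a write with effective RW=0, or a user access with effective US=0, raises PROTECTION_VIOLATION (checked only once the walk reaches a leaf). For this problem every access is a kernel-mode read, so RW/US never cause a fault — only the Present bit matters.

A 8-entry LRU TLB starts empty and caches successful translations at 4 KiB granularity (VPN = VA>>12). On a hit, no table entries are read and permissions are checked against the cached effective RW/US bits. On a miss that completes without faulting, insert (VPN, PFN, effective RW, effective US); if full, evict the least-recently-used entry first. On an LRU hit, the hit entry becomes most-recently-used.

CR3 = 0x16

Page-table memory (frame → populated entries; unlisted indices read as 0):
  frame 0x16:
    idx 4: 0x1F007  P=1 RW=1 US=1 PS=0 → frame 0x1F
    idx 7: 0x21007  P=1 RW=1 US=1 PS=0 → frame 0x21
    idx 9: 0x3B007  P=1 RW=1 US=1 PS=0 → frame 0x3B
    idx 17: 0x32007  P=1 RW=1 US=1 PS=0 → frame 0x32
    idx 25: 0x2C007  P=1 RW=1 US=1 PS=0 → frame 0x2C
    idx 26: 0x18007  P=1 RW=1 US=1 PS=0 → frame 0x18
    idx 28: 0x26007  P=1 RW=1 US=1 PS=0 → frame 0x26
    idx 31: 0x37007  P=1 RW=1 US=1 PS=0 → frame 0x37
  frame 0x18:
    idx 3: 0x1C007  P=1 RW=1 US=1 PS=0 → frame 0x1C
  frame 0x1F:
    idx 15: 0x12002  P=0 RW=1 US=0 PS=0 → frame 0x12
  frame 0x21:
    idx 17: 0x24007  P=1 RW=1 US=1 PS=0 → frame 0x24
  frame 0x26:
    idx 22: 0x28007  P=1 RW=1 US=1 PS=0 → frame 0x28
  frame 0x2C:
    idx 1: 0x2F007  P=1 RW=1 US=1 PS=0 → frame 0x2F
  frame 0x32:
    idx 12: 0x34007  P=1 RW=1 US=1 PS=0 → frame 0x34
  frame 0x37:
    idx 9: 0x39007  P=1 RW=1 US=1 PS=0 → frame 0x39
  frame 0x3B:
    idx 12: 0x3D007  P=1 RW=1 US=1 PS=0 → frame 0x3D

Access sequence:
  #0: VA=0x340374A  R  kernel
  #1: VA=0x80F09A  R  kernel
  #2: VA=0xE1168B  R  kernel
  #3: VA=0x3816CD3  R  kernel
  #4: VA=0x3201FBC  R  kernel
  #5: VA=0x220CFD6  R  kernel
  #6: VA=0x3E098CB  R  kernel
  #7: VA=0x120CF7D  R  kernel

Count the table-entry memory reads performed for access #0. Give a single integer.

Walk each access:
#0 VA=0x340374A (r,kernel):
  L0 @0x16[26] → 0x18007  P=1,RW=1,US=1,PS=0
  L1 @0x18[3] → 0x1C007  P=1,RW=1,US=1,PS=0
  ⇒ phys 0x1C74A  [2 reads]
#1 VA=0x80F09A (r,kernel):
  L0 @0x16[4] → 0x1F007  P=1,RW=1,US=1,PS=0
  L1 @0x1F[15] → 0x12002  P=0,RW=1,US=0,PS=0
  ⇒ fault: PAGE_NOT_PRESENT  — 2 lookups
#2 VA=0xE1168B (r,kernel):
  L0 @0x16[7] → 0x21007  P=1,RW=1,US=1,PS=0
  L1 @0x21[17] → 0x24007  P=1,RW=1,US=1,PS=0
  ⇒ phys 0x2468B  [2 reads]
#3 VA=0x3816CD3 (r,kernel):
  L0 @0x16[28] → 0x26007  P=1,RW=1,US=1,PS=0
  L1 @0x26[22] → 0x28007  P=1,RW=1,US=1,PS=0
  ⇒ phys 0x28CD3  [2 reads]
#4 VA=0x3201FBC (r,kernel):
  L0 @0x16[25] → 0x2C007  P=1,RW=1,US=1,PS=0
  L1 @0x2C[1] → 0x2F007  P=1,RW=1,US=1,PS=0
  ⇒ phys 0x2FFBC  [2 reads]
#5 VA=0x220CFD6 (r,kernel):
  L0 @0x16[17] → 0x32007  P=1,RW=1,US=1,PS=0
  L1 @0x32[12] → 0x34007  P=1,RW=1,US=1,PS=0
  ⇒ phys 0x34FD6  [2 reads]
#6 VA=0x3E098CB (r,kernel):
  L0 @0x16[31] → 0x37007  P=1,RW=1,US=1,PS=0
  L1 @0x37[9] → 0x39007  P=1,RW=1,US=1,PS=0
  ⇒ phys 0x398CB  [2 reads]
#7 VA=0x120CF7D (r,kernel):
  L0 @0x16[9] → 0x3B007  P=1,RW=1,US=1,PS=0
  L1 @0x3B[12] → 0x3D007  P=1,RW=1,US=1,PS=0
  ⇒ phys 0x3DF7D  [2 reads]

Entries read for #0: 2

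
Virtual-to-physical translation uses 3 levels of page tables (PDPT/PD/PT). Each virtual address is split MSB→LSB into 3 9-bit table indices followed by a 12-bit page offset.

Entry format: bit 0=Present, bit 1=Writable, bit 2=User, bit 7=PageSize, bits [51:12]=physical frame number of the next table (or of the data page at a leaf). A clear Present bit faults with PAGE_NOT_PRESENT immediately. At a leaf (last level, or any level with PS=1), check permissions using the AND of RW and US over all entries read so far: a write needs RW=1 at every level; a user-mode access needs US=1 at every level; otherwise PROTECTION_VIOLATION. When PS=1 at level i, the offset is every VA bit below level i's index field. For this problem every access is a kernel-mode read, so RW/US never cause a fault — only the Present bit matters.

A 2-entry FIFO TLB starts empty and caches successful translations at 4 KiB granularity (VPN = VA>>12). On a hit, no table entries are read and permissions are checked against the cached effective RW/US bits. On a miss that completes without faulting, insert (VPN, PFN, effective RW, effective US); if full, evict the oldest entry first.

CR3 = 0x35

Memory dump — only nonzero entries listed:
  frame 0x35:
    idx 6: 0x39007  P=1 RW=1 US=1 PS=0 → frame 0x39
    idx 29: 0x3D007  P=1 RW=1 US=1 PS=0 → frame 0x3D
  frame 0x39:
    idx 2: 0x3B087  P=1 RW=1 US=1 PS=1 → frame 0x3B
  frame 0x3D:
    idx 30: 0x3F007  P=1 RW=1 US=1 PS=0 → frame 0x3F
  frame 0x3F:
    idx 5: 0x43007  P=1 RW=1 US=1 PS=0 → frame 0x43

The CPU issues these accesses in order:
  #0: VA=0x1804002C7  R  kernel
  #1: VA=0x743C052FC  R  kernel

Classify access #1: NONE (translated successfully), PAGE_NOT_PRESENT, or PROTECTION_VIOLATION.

Trace:
#0 VA=0x1804002C7 (r,kernel):
  L0 @0x35[6] → 0x39007  P=1,RW=1,US=1,PS=0
  L1 @0x39[2] → 0x3B087  P=1,RW=1,US=1,PS=1
  → PA=0x3B2C7 (huge @L1)  (2 entries read)
#1 VA=0x743C052FC (r,kernel):
  L0 @0x35[29] → 0x3D007  P=1,RW=1,US=1,PS=0
  L1 @0x3D[30] → 0x3F007  P=1,RW=1,US=1,PS=0
  L2 @0x3F[5] → 0x43007  P=1,RW=1,US=1,PS=0
  → PA=0x432FC  (3 entries read)

Access #1 fault: NONE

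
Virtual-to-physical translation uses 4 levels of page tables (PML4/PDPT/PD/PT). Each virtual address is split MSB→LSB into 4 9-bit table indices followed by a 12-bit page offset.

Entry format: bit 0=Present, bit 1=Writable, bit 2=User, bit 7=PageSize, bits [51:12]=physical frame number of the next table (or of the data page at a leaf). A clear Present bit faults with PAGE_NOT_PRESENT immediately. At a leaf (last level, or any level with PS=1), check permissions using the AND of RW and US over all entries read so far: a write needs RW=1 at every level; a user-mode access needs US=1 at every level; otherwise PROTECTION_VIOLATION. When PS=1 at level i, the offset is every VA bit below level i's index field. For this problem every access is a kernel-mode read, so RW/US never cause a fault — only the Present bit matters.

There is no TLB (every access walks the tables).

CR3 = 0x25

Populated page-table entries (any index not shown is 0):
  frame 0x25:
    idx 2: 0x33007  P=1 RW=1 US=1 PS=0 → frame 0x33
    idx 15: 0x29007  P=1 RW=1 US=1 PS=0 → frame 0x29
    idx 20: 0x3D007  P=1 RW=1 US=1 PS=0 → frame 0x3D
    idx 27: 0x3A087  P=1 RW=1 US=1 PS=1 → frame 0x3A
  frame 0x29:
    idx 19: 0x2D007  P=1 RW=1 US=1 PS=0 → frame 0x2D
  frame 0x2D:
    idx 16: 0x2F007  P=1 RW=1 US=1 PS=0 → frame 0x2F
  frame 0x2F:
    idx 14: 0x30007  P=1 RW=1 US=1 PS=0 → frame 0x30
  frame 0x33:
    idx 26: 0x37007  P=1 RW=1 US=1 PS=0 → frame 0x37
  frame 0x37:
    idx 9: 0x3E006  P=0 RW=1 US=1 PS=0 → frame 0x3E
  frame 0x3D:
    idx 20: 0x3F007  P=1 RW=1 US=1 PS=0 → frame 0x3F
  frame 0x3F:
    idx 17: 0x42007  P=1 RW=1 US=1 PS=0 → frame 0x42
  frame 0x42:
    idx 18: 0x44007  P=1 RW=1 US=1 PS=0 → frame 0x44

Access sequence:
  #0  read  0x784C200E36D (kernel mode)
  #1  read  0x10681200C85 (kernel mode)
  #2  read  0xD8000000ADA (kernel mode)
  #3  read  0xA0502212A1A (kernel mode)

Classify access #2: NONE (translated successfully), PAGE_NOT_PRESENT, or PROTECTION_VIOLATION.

Trace:
#0 VA=0x784C200E36D (r,kernel):
  [0] read 0x25 idx=15: raw=0x29007 flags P=1 W=1 U=1 S=0
  [1] read 0x29 idx=19: raw=0x2D007 flags P=1 W=1 U=1 S=0
  [2] read 0x2D idx=16: raw=0x2F007 flags P=1 W=1 U=1 S=0
  [3] read 0x2F idx=14: raw=0x30007 flags P=1 W=1 U=1 S=0
  ✓ 0x3036D  — 4 lookups
#1 VA=0x10681200C85 (r,kernel):
  [0] read 0x25 idx=2: raw=0x33007 flags P=1 W=1 U=1 S=0
  [1] read 0x33 idx=26: raw=0x37007 flags P=1 W=1 U=1 S=0
  [2] read 0x37 idx=9: raw=0x3E006 flags P=0 W=1 U=1 S=0
  → PAGE_NOT_PRESENT  (3 entries read)
#2 VA=0xD8000000ADA (r,kernel):
  [0] read 0x25 idx=27: raw=0x3A087 flags P=1 W=1 U=1 S=1
  ✓ 0x3AADA (huge @L0)  — 1 lookups
#3 VA=0xA0502212A1A (r,kernel):
  [0] read 0x25 idx=20: raw=0x3D007 flags P=1 W=1 U=1 S=0
  [1] read 0x3D idx=20: raw=0x3F007 flags P=1 W=1 U=1 S=0
  [2] read 0x3F idx=17: raw=0x42007 flags P=1 W=1 U=1 S=0
  [3] read 0x42 idx=18: raw=0x44007 flags P=1 W=1 U=1 S=0
  ✓ 0x44A1A  — 4 lookups

Access #2 fault: NONE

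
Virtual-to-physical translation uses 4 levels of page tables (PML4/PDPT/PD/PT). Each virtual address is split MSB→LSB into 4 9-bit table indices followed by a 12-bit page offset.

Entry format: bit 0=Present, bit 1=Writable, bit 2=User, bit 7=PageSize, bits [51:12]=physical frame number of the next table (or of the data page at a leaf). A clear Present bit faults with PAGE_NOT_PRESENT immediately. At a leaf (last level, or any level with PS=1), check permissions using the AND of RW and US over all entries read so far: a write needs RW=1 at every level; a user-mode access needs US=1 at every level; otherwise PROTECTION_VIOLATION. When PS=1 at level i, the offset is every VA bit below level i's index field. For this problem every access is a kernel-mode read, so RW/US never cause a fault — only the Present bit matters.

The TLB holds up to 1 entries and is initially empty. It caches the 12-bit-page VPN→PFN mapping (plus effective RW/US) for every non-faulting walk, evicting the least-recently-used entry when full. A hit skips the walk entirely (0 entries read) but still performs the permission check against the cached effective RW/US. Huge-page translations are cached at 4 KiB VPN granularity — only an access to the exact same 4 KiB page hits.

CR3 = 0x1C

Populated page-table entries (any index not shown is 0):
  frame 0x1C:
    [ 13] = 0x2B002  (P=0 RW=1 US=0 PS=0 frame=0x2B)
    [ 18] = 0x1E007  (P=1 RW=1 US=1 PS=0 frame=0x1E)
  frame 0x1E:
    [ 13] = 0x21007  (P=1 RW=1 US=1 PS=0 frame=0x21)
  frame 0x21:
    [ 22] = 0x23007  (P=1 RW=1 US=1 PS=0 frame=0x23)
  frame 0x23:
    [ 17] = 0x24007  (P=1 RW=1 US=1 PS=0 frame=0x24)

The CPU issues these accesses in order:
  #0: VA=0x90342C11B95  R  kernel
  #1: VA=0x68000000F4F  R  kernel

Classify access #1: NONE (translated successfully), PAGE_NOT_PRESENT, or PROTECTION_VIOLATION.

Per-access translation:
#0 VA=0x90342C11B95 (r,kernel):
  L0 @0x1C[18] → 0x1E007  P=1,RW=1,US=1,PS=0
  L1 @0x1E[13] → 0x21007  P=1,RW=1,US=1,PS=0
  L2 @0x21[22] → 0x23007  P=1,RW=1,US=1,PS=0
  L3 @0x23[17] → 0x24007  P=1,RW=1,US=1,PS=0
  ⇒ phys 0x24B95  [4 reads]
#1 VA=0x68000000F4F (r,kernel):
  L0 @0x1C[13] → 0x2B002  P=0,RW=1,US=0,PS=0
  ⇒ fault: PAGE_NOT_PRESENT  — 1 lookups

Access #1 fault: PAGE_NOT_PRESENT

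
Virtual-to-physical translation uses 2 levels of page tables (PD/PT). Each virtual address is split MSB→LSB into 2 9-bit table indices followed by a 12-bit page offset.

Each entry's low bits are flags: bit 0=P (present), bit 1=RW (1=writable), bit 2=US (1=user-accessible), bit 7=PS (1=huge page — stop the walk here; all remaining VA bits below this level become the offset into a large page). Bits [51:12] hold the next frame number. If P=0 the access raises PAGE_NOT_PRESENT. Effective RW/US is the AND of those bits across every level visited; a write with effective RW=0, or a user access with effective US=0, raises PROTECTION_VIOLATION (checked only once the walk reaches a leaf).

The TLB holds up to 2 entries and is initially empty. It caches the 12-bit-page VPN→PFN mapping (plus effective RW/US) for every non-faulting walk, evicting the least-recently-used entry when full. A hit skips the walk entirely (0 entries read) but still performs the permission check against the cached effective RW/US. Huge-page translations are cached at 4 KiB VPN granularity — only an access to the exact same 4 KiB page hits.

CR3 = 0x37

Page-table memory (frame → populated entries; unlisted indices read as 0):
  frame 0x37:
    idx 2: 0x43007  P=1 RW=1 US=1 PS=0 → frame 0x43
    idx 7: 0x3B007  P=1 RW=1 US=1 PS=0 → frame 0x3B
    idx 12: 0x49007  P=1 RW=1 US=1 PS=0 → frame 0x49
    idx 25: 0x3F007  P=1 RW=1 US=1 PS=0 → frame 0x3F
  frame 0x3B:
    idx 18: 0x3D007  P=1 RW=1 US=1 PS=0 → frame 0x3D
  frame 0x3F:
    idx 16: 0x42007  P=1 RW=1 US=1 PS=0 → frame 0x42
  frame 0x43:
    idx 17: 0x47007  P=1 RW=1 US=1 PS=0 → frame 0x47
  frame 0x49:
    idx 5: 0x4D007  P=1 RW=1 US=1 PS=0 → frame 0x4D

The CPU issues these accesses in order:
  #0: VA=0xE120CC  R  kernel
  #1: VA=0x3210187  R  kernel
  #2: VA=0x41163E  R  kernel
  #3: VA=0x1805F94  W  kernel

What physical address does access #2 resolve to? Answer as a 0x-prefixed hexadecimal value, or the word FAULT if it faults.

Per-access translation:
#0 VA=0xE120CC (r,kernel):
  L0 @0x37[7] → 0x3B007  P=1,RW=1,US=1,PS=0
  L1 @0x3B[18] → 0x3D007  P=1,RW=1,US=1,PS=0
  ✓ 0x3D0CC  — 2 lookups
#1 VA=0x3210187 (r,kernel):
  L0 @0x37[25] → 0x3F007  P=1,RW=1,US=1,PS=0
  L1 @0x3F[16] → 0x42007  P=1,RW=1,US=1,PS=0
  ✓ 0x42187  — 2 lookups
#2 VA=0x41163E (r,kernel):
  L0 @0x37[2] → 0x43007  P=1,RW=1,US=1,PS=0
  L1 @0x43[17] → 0x47007  P=1,RW=1,US=1,PS=0
  ✓ 0x4763E  — 2 lookups
#3 VA=0x1805F94 (w,kernel):
  L0 @0x37[12] → 0x49007  P=1,RW=1,US=1,PS=0
  L1 @0x49[5] → 0x4D007  P=1,RW=1,US=1,PS=0
  ✓ 0x4DF94  — 2 lookups

Access #2 PA: 0x4763E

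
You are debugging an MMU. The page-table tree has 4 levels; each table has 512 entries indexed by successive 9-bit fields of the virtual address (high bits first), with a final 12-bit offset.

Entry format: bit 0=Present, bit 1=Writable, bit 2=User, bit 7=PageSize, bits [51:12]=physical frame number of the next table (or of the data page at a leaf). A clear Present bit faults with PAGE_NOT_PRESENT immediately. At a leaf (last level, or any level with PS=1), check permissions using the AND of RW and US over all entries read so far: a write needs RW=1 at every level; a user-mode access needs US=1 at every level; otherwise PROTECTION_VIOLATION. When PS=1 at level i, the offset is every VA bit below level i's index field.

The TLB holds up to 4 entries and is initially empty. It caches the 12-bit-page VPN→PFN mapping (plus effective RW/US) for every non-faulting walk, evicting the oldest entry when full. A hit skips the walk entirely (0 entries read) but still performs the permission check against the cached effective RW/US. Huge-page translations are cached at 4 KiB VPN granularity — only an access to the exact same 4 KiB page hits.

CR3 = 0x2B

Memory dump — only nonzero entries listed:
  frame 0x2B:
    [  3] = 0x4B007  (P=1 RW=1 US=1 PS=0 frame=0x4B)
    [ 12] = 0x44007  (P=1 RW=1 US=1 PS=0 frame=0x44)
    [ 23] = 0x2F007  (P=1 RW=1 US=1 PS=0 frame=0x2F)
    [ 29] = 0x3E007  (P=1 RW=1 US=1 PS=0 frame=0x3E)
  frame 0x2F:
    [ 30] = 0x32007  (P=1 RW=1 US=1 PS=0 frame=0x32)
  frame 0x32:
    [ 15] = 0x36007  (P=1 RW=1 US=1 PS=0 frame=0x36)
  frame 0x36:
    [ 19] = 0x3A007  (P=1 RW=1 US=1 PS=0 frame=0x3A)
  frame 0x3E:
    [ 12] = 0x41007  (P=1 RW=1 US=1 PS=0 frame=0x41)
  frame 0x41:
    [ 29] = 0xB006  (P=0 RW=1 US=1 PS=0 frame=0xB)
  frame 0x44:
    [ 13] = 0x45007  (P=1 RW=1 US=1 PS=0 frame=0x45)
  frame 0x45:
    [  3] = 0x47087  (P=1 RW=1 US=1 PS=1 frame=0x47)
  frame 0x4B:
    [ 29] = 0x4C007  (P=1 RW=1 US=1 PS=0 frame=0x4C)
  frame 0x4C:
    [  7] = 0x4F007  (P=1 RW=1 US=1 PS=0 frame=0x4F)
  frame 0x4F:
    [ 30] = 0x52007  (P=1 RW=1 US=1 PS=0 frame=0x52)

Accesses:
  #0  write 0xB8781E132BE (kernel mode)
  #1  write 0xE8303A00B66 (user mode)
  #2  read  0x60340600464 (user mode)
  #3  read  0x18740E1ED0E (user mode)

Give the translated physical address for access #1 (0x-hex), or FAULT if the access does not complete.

Trace:
#0 VA=0xB8781E132BE (w,kernel):
  L0: frame=0x2B idx=23 entry=0x2F007 [P=1 RW=1 US=1 PS=0]
  L1: frame=0x2F idx=30 entry=0x32007 [P=1 RW=1 US=1 PS=0]
  L2: frame=0x32 idx=15 entry=0x36007 [P=1 RW=1 US=1 PS=0]
  L3: frame=0x36 idx=19 entry=0x3A007 [P=1 RW=1 US=1 PS=0]
  → PA=0x3A2BE  (4 entries read)
#1 VA=0xE8303A00B66 (w,user):
  L0: frame=0x2B idx=29 entry=0x3E007 [P=1 RW=1 US=1 PS=0]
  L1: frame=0x3E idx=12 entry=0x41007 [P=1 RW=1 US=1 PS=0]
  L2: frame=0x41 idx=29 entry=0xB006 [P=0 RW=1 US=1 PS=0]
  → PAGE_NOT_PRESENT  (3 entries read)
#2 VA=0x60340600464 (r,user):
  L0: frame=0x2B idx=12 entry=0x44007 [P=1 RW=1 US=1 PS=0]
  L1: frame=0x44 idx=13 entry=0x45007 [P=1 RW=1 US=1 PS=0]
  L2: frame=0x45 idx=3 entry=0x47087 [P=1 RW=1 US=1 PS=1]
  → PA=0x47464 (huge @L2)  (3 entries read)
#3 VA=0x18740E1ED0E (r,user):
  L0: frame=0x2B idx=3 entry=0x4B007 [P=1 RW=1 US=1 PS=0]
  L1: frame=0x4B idx=29 entry=0x4C007 [P=1 RW=1 US=1 PS=0]
  L2: frame=0x4C idx=7 entry=0x4F007 [P=1 RW=1 US=1 PS=0]
  L3: frame=0x4F idx=30 entry=0x52007 [P=1 RW=1 US=1 PS=0]
  → PA=0x52D0E  (4 entries read)

Access #1 PA: FAULT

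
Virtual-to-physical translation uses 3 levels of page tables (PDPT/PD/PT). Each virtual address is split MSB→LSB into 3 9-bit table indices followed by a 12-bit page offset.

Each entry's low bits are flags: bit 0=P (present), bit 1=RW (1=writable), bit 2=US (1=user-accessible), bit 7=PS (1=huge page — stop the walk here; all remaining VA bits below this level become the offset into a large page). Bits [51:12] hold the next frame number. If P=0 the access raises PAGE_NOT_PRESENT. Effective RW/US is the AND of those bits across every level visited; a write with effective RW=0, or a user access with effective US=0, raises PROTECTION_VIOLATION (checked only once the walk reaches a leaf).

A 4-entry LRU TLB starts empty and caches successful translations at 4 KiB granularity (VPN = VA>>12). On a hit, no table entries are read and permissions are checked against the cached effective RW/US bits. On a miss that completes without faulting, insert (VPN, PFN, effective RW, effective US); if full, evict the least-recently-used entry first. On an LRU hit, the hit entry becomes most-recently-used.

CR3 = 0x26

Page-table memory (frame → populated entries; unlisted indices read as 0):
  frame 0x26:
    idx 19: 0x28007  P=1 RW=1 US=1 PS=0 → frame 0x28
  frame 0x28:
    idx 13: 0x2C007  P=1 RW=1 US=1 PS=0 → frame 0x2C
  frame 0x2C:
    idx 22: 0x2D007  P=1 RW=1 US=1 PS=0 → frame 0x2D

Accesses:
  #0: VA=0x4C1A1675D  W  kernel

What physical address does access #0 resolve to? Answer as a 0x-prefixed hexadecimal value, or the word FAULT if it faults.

Trace:
#0 VA=0x4C1A1675D (w,kernel):
  L0: frame=0x26 idx=19 entry=0x28007 [P=1 RW=1 US=1 PS=0]
  L1: frame=0x28 idx=13 entry=0x2C007 [P=1 RW=1 US=1 PS=0]
  L2: frame=0x2C idx=22 entry=0x2D007 [P=1 RW=1 US=1 PS=0]
  ✓ 0x2D75D  — 3 lookups

Access #0 PA: 0x2D75D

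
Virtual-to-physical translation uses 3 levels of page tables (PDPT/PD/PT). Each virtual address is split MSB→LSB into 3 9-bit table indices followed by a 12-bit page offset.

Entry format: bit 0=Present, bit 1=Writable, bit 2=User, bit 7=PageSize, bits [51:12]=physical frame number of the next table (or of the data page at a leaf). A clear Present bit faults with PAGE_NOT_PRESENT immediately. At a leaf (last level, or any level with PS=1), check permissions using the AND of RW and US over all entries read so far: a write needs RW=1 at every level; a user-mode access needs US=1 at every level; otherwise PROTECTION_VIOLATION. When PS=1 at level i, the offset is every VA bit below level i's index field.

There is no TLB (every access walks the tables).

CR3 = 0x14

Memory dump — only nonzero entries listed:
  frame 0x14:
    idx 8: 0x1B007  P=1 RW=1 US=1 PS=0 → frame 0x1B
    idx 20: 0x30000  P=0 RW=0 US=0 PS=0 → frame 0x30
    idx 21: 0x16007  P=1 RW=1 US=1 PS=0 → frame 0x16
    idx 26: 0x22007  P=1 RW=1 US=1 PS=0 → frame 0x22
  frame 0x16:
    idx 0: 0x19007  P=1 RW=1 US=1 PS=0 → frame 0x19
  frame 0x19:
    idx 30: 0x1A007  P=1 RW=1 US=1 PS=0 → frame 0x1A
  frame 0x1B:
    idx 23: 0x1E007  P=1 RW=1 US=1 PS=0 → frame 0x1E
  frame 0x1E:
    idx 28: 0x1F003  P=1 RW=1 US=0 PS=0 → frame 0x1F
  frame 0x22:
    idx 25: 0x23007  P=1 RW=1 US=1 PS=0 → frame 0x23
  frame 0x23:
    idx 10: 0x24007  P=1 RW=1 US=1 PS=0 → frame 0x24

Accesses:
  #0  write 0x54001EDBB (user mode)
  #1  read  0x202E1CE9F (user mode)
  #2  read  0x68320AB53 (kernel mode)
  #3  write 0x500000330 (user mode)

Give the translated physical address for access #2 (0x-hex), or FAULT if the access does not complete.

Walk each access:
#0 VA=0x54001EDBB (w,user):
  [0] read 0x14 idx=21: raw=0x16007 flags P=1 W=1 U=1 S=0
  [1] read 0x16 idx=0: raw=0x19007 flags P=1 W=1 U=1 S=0
  [2] read 0x19 idx=30: raw=0x1A007 flags P=1 W=1 U=1 S=0
  → PA=0x1ADBB  (3 entries read)
#1 VA=0x202E1CE9F (r,user):
  [0] read 0x14 idx=8: raw=0x1B007 flags P=1 W=1 U=1 S=0
  [1] read 0x1B idx=23: raw=0x1E007 flags P=1 W=1 U=1 S=0
  [2] read 0x1E idx=28: raw=0x1F003 flags P=1 W=1 U=0 S=0
  ✗ PROTECTION_VIOLATION  [3 reads]
#2 VA=0x68320AB53 (r,kernel):
  [0] read 0x14 idx=26: raw=0x22007 flags P=1 W=1 U=1 S=0
  [1] read 0x22 idx=25: raw=0x23007 flags P=1 W=1 U=1 S=0
  [2] read 0x23 idx=10: raw=0x24007 flags P=1 W=1 U=1 S=0
  → PA=0x24B53  (3 entries read)
#3 VA=0x500000330 (w,user):
  [0] read 0x14 idx=20: raw=0x30000 flags P=0 W=0 U=0 S=0
  ✗ PAGE_NOT_PRESENT  [1 reads]

Access #2 PA: 0x24B53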